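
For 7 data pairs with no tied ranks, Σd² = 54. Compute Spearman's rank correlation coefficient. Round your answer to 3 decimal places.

0.036

ρ = 1 − 6Σd² / [n(n²−1)] = 1 − 6×54 / (7×48)
  = 1 − 324/336 = 1 − 0.9643 ≈ 0.036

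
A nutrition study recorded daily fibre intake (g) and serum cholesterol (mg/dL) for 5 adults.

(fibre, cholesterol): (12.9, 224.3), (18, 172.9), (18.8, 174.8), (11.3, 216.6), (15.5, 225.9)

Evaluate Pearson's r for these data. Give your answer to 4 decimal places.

n = 5, Σx = 76.5, Σy = 1014.5, Σx² = 1211.79, Σy² = 208706.31, Σxy = 15240.94
nΣxy − ΣxΣy = 76204.7 − 77609.25 = -1404.55
nΣx² − (Σx)² = 6058.95 − 5852.25 = 206.7; nΣy² − (Σy)² = 1043531.55 − 1029210.25 = 14321.3
r = -1404.55 / √(206.7 × 14321.3) = -1404.55 / 1720.5269 ≈ -0.8163

-0.8163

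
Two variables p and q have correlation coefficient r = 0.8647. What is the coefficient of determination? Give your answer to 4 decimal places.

r² = (0.8647)² = 0.7477

0.7477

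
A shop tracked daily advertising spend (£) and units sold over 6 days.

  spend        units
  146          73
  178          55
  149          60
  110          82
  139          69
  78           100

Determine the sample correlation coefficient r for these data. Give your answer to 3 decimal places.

n = 6, Σx = 800, Σy = 439, Σx² = 112706, Σy² = 33439, Σxy = 55799
nΣxy − ΣxΣy = 334794 − 351200 = -16406
nΣx² − (Σx)² = 676236 − 640000 = 36236; nΣy² − (Σy)² = 200634 − 192721 = 7913
r = -16406 / √(36236 × 7913) = -16406 / 16933.2651 ≈ -0.969

-0.969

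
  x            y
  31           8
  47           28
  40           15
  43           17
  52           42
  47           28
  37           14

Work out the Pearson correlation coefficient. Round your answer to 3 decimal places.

n = 7, Σx = 297, Σy = 152, Σx² = 12901, Σy² = 4106, Σxy = 6913
nΣxy − ΣxΣy = 48391 − 45144 = 3247
nΣx² − (Σx)² = 90307 − 88209 = 2098; nΣy² − (Σy)² = 28742 − 23104 = 5638
r = 3247 / √(2098 × 5638) = 3247 / 3439.2621 ≈ 0.944

0.944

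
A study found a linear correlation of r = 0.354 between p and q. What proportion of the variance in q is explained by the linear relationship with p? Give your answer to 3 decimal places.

0.125

r² = (0.354)² = 0.125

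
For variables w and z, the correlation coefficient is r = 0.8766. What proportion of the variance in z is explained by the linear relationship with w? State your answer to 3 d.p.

0.768

r² = (0.8766)² = 0.768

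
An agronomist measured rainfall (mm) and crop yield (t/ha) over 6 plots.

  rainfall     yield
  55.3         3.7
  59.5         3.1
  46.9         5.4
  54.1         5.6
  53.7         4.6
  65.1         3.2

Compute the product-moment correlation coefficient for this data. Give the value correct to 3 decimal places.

n = 6, Σx = 334.6, Σy = 25.6, Σx² = 18846.46, Σy² = 115.22, Σxy = 1400.62
nΣxy − ΣxΣy = 8403.72 − 8565.76 = -162.04
nΣx² − (Σx)² = 113078.76 − 111957.16 = 1121.6; nΣy² − (Σy)² = 691.32 − 655.36 = 35.96
r = -162.04 / √(1121.6 × 35.96) = -162.04 / 200.8301 ≈ -0.807

-0.807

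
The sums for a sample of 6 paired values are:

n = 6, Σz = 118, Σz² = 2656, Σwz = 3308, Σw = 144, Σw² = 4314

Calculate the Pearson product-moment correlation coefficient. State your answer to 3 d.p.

r = (nΣwz − ΣwΣz) / √[(nΣw² − (Σw)²)(nΣz² − (Σz)²)]
Numerator: 6×3308 − 144×118 = 2856
Denominator: √[(25884 − 20736)(15936 − 13924)] = √[5148 × 2012] = 3218.3499
r = 2856 / 3218.3499 ≈ 0.887

0.887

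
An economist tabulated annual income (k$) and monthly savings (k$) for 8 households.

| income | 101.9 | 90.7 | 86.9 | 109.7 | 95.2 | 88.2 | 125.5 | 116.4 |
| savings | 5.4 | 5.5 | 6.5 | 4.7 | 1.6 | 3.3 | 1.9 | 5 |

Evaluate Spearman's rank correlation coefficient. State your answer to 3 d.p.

Rank income: 5, 3, 1, 6, 4, 2, 8, 7
Rank savings: 6, 7, 8, 4, 1, 3, 2, 5
d = rank(income) − rank(savings): -1, -4, -7, 2, 3, -1, 6, 2; Σd² = 120
ρ = 1 − 6Σd² / [n(n²−1)] = 1 − 6×120 / (8×63) = 1 − 720/504 ≈ -0.429

-0.429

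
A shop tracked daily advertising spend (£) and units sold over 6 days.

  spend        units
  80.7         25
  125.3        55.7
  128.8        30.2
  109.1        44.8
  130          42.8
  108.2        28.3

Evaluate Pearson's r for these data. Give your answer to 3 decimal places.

n = 6, Σx = 682.1, Σy = 226.8, Σx² = 79312.07, Σy² = 9279.3, Σxy = 26400.21
nΣxy − ΣxΣy = 158401.26 − 154700.28 = 3700.98
nΣx² − (Σx)² = 475872.42 − 465260.41 = 10612.01; nΣy² − (Σy)² = 55675.8 − 51438.24 = 4237.56
r = 3700.98 / √(10612.01 × 4237.56) = 3700.98 / 6705.8951 ≈ 0.552

0.552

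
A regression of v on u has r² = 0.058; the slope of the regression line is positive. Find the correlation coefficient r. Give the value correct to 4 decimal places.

|r| = √0.058 = 0.2408
The association is positive, so r = 0.2408.

0.2408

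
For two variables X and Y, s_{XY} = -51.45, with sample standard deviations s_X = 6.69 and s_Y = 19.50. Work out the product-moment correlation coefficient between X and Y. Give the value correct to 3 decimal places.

r = Cov(X,Y) / (s_X · s_Y) = -51.45 / (6.69 × 19.50)
  = -51.45 / 130.4550 ≈ -0.394

-0.394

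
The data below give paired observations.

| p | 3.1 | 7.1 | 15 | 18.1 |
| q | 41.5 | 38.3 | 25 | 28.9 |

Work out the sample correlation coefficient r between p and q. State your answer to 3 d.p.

n = 4, Σp = 43.3, Σq = 133.7, Σp² = 612.63, Σq² = 4649.35, Σpq = 1298.67
nΣpq − ΣpΣq = 5194.68 − 5789.21 = -594.53
nΣp² − (Σp)² = 2450.52 − 1874.89 = 575.63; nΣq² − (Σq)² = 18597.4 − 17875.69 = 721.71
r = -594.53 / √(575.63 × 721.71) = -594.53 / 644.5447 ≈ -0.922

-0.922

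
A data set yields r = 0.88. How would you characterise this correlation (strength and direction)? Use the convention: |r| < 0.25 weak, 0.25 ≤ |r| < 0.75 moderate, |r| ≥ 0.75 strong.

r = 0.88 > 0 so the relationship is positive.
|r| = 0.88, which falls in the strong range.

strong positive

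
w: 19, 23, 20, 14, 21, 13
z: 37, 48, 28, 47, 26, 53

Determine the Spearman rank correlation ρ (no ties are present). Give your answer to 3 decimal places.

Rank w: 3, 6, 4, 2, 5, 1
Rank z: 3, 5, 2, 4, 1, 6
d = rank(w) − rank(z): 0, 1, 2, -2, 4, -5; Σd² = 50
ρ = 1 − 6Σd² / [n(n²−1)] = 1 − 6×50 / (6×35) = 1 − 300/210 ≈ -0.429

-0.429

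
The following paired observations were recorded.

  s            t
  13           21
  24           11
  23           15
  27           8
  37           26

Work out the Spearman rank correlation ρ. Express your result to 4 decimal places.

Rank s: 1, 3, 2, 4, 5
Rank t: 4, 2, 3, 1, 5
d = rank(s) − rank(t): -3, 1, -1, 3, 0; Σd² = 20
ρ = 1 − 6Σd² / [n(n²−1)] = 1 − 6×20 / (5×24) = 1 − 120/120 ≈ 0.0000

0.0000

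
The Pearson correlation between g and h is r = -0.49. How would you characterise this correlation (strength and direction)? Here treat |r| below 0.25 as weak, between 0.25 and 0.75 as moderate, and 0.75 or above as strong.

moderate negative

r = -0.49 < 0 so the relationship is negative.
|r| = 0.49, which falls in the moderate range.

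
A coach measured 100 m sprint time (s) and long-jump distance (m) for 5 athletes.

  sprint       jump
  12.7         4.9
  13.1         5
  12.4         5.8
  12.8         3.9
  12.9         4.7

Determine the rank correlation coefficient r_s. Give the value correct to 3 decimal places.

-0.300

Rank sprint: 2, 5, 1, 3, 4
Rank jump: 3, 4, 5, 1, 2
d = rank(sprint) − rank(jump): -1, 1, -4, 2, 2; Σd² = 26
ρ = 1 − 6Σd² / [n(n²−1)] = 1 − 6×26 / (5×24) = 1 − 156/120 ≈ -0.300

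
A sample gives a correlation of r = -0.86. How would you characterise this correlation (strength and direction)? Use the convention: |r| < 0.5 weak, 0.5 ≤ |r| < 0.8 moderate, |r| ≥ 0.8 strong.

r = -0.86 < 0 so the relationship is negative.
|r| = 0.86, which falls in the strong range.

strong negative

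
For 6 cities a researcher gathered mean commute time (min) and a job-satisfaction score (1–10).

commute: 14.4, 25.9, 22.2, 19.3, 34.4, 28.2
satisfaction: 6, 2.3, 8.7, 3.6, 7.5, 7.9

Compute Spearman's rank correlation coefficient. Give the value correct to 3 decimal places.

0.257

Rank commute: 1, 4, 3, 2, 6, 5
Rank satisfaction: 3, 1, 6, 2, 4, 5
d = rank(commute) − rank(satisfaction): -2, 3, -3, 0, 2, 0; Σd² = 26
ρ = 1 − 6Σd² / [n(n²−1)] = 1 − 6×26 / (6×35) = 1 − 156/210 ≈ 0.257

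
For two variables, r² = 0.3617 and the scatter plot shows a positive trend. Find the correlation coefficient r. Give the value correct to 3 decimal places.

0.601

|r| = √0.3617 = 0.601
The association is positive, so r = 0.601.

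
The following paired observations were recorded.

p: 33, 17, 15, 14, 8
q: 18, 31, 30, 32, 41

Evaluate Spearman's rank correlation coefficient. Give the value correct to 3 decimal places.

-0.900

Rank p: 5, 4, 3, 2, 1
Rank q: 1, 3, 2, 4, 5
d = rank(p) − rank(q): 4, 1, 1, -2, -4; Σd² = 38
ρ = 1 − 6Σd² / [n(n²−1)] = 1 − 6×38 / (5×24) = 1 − 228/120 ≈ -0.900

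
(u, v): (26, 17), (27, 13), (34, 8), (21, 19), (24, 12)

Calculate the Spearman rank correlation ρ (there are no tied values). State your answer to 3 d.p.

Rank u: 3, 4, 5, 1, 2
Rank v: 4, 3, 1, 5, 2
d = rank(u) − rank(v): -1, 1, 4, -4, 0; Σd² = 34
ρ = 1 − 6Σd² / [n(n²−1)] = 1 − 6×34 / (5×24) = 1 − 204/120 ≈ -0.700

-0.700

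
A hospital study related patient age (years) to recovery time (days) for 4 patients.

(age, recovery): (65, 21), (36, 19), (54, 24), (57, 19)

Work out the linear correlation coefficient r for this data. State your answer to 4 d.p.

0.3340

n = 4, Σx = 212, Σy = 83, Σx² = 11686, Σy² = 1739, Σxy = 4428
nΣxy − ΣxΣy = 17712 − 17596 = 116
nΣx² − (Σx)² = 46744 − 44944 = 1800; nΣy² − (Σy)² = 6956 − 6889 = 67
r = 116 / √(1800 × 67) = 116 / 347.2751 ≈ 0.3340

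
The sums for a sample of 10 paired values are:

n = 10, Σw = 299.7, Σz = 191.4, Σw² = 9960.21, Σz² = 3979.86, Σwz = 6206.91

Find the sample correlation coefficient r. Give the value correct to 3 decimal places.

r = (nΣwz − ΣwΣz) / √[(nΣw² − (Σw)²)(nΣz² − (Σz)²)]
Numerator: 10×6206.91 − 299.7×191.4 = 4706.52
Denominator: √[(99602.1 − 89820.09)(39798.6 − 36633.96)] = √[9782.01 × 3164.64] = 5563.8602
r = 4706.52 / 5563.8602 ≈ 0.846

0.846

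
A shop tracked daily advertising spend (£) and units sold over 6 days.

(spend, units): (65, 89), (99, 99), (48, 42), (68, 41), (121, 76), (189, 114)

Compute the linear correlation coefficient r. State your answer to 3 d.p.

0.748

n = 6, Σx = 590, Σy = 461, Σx² = 71316, Σy² = 39939, Σxy = 51132
nΣxy − ΣxΣy = 306792 − 271990 = 34802
nΣx² − (Σx)² = 427896 − 348100 = 79796; nΣy² − (Σy)² = 239634 − 212521 = 27113
r = 34802 / √(79796 × 27113) = 34802 / 46513.5351 ≈ 0.748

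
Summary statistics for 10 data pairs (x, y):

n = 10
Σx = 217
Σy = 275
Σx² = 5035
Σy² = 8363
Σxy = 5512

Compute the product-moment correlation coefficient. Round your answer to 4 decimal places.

-0.8915

r = (nΣxy − ΣxΣy) / √[(nΣx² − (Σx)²)(nΣy² − (Σy)²)]
Numerator: 10×5512 − 217×275 = -4555
Denominator: √[(50350 − 47089)(83630 − 75625)] = √[3261 × 8005] = 5109.2372
r = -4555 / 5109.2372 ≈ -0.8915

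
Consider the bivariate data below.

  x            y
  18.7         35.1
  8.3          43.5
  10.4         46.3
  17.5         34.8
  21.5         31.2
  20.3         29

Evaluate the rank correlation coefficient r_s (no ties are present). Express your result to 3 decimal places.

-0.829

Rank x: 4, 1, 2, 3, 6, 5
Rank y: 4, 5, 6, 3, 2, 1
d = rank(x) − rank(y): 0, -4, -4, 0, 4, 4; Σd² = 64
ρ = 1 − 6Σd² / [n(n²−1)] = 1 − 6×64 / (6×35) = 1 − 384/210 ≈ -0.829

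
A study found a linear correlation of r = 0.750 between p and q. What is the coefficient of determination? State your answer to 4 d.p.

r² = (0.750)² = 0.5625

0.5625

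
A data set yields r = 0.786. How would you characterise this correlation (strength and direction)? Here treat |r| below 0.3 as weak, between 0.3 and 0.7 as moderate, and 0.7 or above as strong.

r = 0.786 > 0 so the relationship is positive.
|r| = 0.786, which falls in the strong range.

strong positive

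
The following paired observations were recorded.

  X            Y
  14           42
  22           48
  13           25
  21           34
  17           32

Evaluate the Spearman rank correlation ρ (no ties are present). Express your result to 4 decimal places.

0.7000

Rank X: 2, 5, 1, 4, 3
Rank Y: 4, 5, 1, 3, 2
d = rank(X) − rank(Y): -2, 0, 0, 1, 1; Σd² = 6
ρ = 1 − 6Σd² / [n(n²−1)] = 1 − 6×6 / (5×24) = 1 − 36/120 ≈ 0.7000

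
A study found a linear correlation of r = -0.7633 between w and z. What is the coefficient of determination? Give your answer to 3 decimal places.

0.583

r² = (-0.7633)² = 0.583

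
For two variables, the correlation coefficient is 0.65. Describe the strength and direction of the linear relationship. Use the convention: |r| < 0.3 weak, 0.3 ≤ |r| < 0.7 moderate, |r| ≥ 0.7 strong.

r = 0.65 > 0 so the relationship is positive.
|r| = 0.65, which falls in the moderate range.

moderate positive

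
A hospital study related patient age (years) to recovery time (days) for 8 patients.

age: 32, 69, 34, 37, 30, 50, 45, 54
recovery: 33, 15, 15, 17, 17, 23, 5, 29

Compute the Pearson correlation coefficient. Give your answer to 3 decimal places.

-0.092

n = 8, Σx = 351, Σy = 154, Σx² = 16651, Σy² = 3512, Σxy = 6681
nΣxy − ΣxΣy = 53448 − 54054 = -606
nΣx² − (Σx)² = 133208 − 123201 = 10007; nΣy² − (Σy)² = 28096 − 23716 = 4380
r = -606 / √(10007 × 4380) = -606 / 6620.4728 ≈ -0.092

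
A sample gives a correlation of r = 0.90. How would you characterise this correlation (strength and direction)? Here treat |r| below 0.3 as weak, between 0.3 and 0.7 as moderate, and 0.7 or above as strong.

strong positive

r = 0.90 > 0 so the relationship is positive.
|r| = 0.90, which falls in the strong range.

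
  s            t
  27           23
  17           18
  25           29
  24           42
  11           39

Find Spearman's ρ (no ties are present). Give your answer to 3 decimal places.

-0.200

Rank s: 5, 2, 4, 3, 1
Rank t: 2, 1, 3, 5, 4
d = rank(s) − rank(t): 3, 1, 1, -2, -3; Σd² = 24
ρ = 1 − 6Σd² / [n(n²−1)] = 1 − 6×24 / (5×24) = 1 − 144/120 ≈ -0.200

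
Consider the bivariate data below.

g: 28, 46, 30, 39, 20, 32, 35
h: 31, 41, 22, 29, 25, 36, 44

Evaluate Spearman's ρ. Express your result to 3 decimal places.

0.571

Rank g: 2, 7, 3, 6, 1, 4, 5
Rank h: 4, 6, 1, 3, 2, 5, 7
d = rank(g) − rank(h): -2, 1, 2, 3, -1, -1, -2; Σd² = 24
ρ = 1 − 6Σd² / [n(n²−1)] = 1 − 6×24 / (7×48) = 1 − 144/336 ≈ 0.571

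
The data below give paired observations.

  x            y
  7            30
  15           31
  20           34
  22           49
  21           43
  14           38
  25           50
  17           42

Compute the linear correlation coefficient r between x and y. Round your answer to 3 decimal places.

n = 8, Σx = 141, Σy = 317, Σx² = 2709, Σy² = 12975, Σxy = 5832
nΣxy − ΣxΣy = 46656 − 44697 = 1959
nΣx² − (Σx)² = 21672 − 19881 = 1791; nΣy² − (Σy)² = 103800 − 100489 = 3311
r = 1959 / √(1791 × 3311) = 1959 / 2435.1593 ≈ 0.804

0.804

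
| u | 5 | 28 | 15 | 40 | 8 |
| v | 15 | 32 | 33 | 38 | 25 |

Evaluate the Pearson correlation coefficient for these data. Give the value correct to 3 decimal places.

0.846

n = 5, Σu = 96, Σv = 143, Σu² = 2698, Σv² = 4407, Σuv = 3186
nΣuv − ΣuΣv = 15930 − 13728 = 2202
nΣu² − (Σu)² = 13490 − 9216 = 4274; nΣv² − (Σv)² = 22035 − 20449 = 1586
r = 2202 / √(4274 × 1586) = 2202 / 2603.5676 ≈ 0.846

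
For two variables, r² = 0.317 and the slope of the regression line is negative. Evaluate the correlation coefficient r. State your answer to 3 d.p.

-0.563

|r| = √0.317 = 0.563
The association is negative, so r = −0.563.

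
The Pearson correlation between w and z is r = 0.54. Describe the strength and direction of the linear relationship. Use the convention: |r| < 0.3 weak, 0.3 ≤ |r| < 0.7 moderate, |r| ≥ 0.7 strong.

moderate positive

r = 0.54 > 0 so the relationship is positive.
|r| = 0.54, which falls in the moderate range.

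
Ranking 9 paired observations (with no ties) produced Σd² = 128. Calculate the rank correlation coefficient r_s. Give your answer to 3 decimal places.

ρ = 1 − 6Σd² / [n(n²−1)] = 1 − 6×128 / (9×80)
  = 1 − 768/720 = 1 − 1.0667 ≈ -0.067

-0.067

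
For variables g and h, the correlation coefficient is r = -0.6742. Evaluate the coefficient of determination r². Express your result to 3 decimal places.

0.455

r² = (-0.6742)² = 0.455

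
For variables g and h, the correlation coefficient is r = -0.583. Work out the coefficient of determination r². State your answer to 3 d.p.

0.340

r² = (-0.583)² = 0.340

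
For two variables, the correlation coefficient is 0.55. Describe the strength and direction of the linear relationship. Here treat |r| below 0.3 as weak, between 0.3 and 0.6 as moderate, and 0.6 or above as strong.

r = 0.55 > 0 so the relationship is positive.
|r| = 0.55, which falls in the moderate range.

moderate positive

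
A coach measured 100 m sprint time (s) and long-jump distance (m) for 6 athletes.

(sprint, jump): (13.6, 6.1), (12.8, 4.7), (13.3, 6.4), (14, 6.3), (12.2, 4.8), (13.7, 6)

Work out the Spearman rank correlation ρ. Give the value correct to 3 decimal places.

0.543

Rank sprint: 4, 2, 3, 6, 1, 5
Rank jump: 4, 1, 6, 5, 2, 3
d = rank(sprint) − rank(jump): 0, 1, -3, 1, -1, 2; Σd² = 16
ρ = 1 − 6Σd² / [n(n²−1)] = 1 − 6×16 / (6×35) = 1 − 96/210 ≈ 0.543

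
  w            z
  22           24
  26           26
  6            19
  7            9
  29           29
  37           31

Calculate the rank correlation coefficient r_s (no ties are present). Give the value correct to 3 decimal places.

0.943

Rank w: 3, 4, 1, 2, 5, 6
Rank z: 3, 4, 2, 1, 5, 6
d = rank(w) − rank(z): 0, 0, -1, 1, 0, 0; Σd² = 2
ρ = 1 − 6Σd² / [n(n²−1)] = 1 − 6×2 / (6×35) = 1 − 12/210 ≈ 0.943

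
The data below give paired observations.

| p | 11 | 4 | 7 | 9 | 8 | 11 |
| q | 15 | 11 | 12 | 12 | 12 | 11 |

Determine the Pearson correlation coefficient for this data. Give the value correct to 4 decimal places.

0.4941

n = 6, Σp = 50, Σq = 73, Σp² = 452, Σq² = 899, Σpq = 618
nΣpq − ΣpΣq = 3708 − 3650 = 58
nΣp² − (Σp)² = 2712 − 2500 = 212; nΣq² − (Σq)² = 5394 − 5329 = 65
r = 58 / √(212 × 65) = 58 / 117.3882 ≈ 0.4941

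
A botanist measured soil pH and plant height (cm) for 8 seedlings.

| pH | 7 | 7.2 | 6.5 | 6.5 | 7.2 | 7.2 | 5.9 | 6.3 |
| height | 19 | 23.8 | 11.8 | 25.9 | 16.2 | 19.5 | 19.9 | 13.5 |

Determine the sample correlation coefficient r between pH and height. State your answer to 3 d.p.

n = 8, Σx = 53.8, Σy = 149.6, Σx² = 363.52, Σy² = 2958.44, Σxy = 1008.91
nΣxy − ΣxΣy = 8071.28 − 8048.48 = 22.8
nΣx² − (Σx)² = 2908.16 − 2894.44 = 13.72; nΣy² − (Σy)² = 23667.52 − 22380.16 = 1287.36
r = 22.8 / √(13.72 × 1287.36) = 22.8 / 132.9006 ≈ 0.172

0.172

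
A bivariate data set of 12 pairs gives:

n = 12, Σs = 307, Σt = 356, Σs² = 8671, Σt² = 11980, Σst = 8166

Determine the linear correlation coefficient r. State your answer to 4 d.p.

r = (nΣst − ΣsΣt) / √[(nΣs² − (Σs)²)(nΣt² − (Σt)²)]
Numerator: 12×8166 − 307×356 = -11300
Denominator: √[(104052 − 94249)(143760 − 126736)] = √[9803 × 17024] = 12918.4470
r = -11300 / 12918.4470 ≈ -0.8747

-0.8747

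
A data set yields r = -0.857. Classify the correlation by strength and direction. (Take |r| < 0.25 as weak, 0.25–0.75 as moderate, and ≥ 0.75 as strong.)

r = -0.857 < 0 so the relationship is negative.
|r| = 0.857, which falls in the strong range.

strong negative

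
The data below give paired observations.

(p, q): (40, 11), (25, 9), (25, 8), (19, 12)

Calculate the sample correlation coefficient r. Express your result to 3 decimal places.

0.061

n = 4, Σp = 109, Σq = 40, Σp² = 3211, Σq² = 410, Σpq = 1093
nΣpq − ΣpΣq = 4372 − 4360 = 12
nΣp² − (Σp)² = 12844 − 11881 = 963; nΣq² − (Σq)² = 1640 − 1600 = 40
r = 12 / √(963 × 40) = 12 / 196.2651 ≈ 0.061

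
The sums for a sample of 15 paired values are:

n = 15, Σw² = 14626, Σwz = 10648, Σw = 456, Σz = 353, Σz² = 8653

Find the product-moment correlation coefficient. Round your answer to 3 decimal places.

-0.162

r = (nΣwz − ΣwΣz) / √[(nΣw² − (Σw)²)(nΣz² − (Σz)²)]
Numerator: 15×10648 − 456×353 = -1248
Denominator: √[(219390 − 207936)(129795 − 124609)] = √[11454 × 5186] = 7707.1684
r = -1248 / 7707.1684 ≈ -0.162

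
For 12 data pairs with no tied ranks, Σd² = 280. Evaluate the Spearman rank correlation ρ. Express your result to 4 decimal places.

ρ = 1 − 6Σd² / [n(n²−1)] = 1 − 6×280 / (12×143)
  = 1 − 1680/1716 = 1 − 0.97902 ≈ 0.0210

0.0210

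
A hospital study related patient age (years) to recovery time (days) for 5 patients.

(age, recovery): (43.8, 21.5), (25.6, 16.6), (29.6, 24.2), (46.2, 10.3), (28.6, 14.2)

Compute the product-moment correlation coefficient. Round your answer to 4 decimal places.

-0.2464

n = 5, Σx = 173.8, Σy = 86.8, Σx² = 6402.36, Σy² = 1631.18, Σxy = 2964.96
nΣxy − ΣxΣy = 14824.8 − 15085.84 = -261.04
nΣx² − (Σx)² = 32011.8 − 30206.44 = 1805.36; nΣy² − (Σy)² = 8155.9 − 7534.24 = 621.66
r = -261.04 / √(1805.36 × 621.66) = -261.04 / 1059.3961 ≈ -0.2464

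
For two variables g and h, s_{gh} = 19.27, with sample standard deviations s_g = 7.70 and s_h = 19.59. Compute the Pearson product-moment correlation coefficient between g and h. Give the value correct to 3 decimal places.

r = Cov(g,h) / (s_g · s_h) = 19.27 / (7.70 × 19.59)
  = 19.27 / 150.8430 ≈ 0.128

0.128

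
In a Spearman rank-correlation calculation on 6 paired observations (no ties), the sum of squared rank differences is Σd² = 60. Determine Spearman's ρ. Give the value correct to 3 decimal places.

-0.714

ρ = 1 − 6Σd² / [n(n²−1)] = 1 − 6×60 / (6×35)
  = 1 − 360/210 = 1 − 1.7143 ≈ -0.714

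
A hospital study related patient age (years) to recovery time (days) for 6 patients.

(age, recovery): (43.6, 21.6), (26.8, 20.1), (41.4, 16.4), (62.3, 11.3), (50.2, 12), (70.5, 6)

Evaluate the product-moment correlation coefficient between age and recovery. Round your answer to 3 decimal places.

n = 6, Σx = 294.8, Σy = 87.4, Σx² = 15704.74, Σy² = 1447.22, Σxy = 3888.79
nΣxy − ΣxΣy = 23332.74 − 25765.52 = -2432.78
nΣx² − (Σx)² = 94228.44 − 86907.04 = 7321.4; nΣy² − (Σy)² = 8683.32 − 7638.76 = 1044.56
r = -2432.78 / √(7321.4 × 1044.56) = -2432.78 / 2765.4370 ≈ -0.880

-0.880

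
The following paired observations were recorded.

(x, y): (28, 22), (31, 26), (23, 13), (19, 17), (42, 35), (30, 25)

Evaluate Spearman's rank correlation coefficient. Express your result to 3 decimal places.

0.943

Rank x: 3, 5, 2, 1, 6, 4
Rank y: 3, 5, 1, 2, 6, 4
d = rank(x) − rank(y): 0, 0, 1, -1, 0, 0; Σd² = 2
ρ = 1 − 6Σd² / [n(n²−1)] = 1 − 6×2 / (6×35) = 1 − 12/210 ≈ 0.943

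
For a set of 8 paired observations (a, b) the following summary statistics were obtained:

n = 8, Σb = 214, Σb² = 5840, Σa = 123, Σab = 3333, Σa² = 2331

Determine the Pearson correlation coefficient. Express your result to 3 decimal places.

0.190

r = (nΣab − ΣaΣb) / √[(nΣa² − (Σa)²)(nΣb² − (Σb)²)]
Numerator: 8×3333 − 123×214 = 342
Denominator: √[(18648 − 15129)(46720 − 45796)] = √[3519 × 924] = 1803.2071
r = 342 / 1803.2071 ≈ 0.190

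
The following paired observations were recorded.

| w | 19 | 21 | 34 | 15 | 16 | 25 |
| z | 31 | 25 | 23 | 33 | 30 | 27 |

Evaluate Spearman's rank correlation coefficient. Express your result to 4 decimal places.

Rank w: 3, 4, 6, 1, 2, 5
Rank z: 5, 2, 1, 6, 4, 3
d = rank(w) − rank(z): -2, 2, 5, -5, -2, 2; Σd² = 66
ρ = 1 − 6Σd² / [n(n²−1)] = 1 − 6×66 / (6×35) = 1 − 396/210 ≈ -0.8857

-0.8857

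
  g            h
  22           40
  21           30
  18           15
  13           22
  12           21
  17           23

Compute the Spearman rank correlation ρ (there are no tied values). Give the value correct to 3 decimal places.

Rank g: 6, 5, 4, 2, 1, 3
Rank h: 6, 5, 1, 3, 2, 4
d = rank(g) − rank(h): 0, 0, 3, -1, -1, -1; Σd² = 12
ρ = 1 − 6Σd² / [n(n²−1)] = 1 − 6×12 / (6×35) = 1 − 72/210 ≈ 0.657

0.657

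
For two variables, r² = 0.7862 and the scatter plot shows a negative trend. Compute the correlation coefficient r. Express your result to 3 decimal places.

-0.887

|r| = √0.7862 = 0.887
The association is negative, so r = −0.887.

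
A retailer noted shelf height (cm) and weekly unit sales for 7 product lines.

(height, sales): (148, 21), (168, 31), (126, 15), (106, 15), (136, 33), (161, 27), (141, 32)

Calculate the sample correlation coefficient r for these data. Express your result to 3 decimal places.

0.641

n = 7, Σx = 986, Σy = 174, Σx² = 141538, Σy² = 4694, Σxy = 25143
nΣxy − ΣxΣy = 176001 − 171564 = 4437
nΣx² − (Σx)² = 990766 − 972196 = 18570; nΣy² − (Σy)² = 32858 − 30276 = 2582
r = 4437 / √(18570 × 2582) = 4437 / 6924.4307 ≈ 0.641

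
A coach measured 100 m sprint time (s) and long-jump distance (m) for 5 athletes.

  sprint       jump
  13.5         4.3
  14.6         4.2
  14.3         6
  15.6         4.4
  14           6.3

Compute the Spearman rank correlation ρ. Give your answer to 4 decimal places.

Rank sprint: 1, 4, 3, 5, 2
Rank jump: 2, 1, 4, 3, 5
d = rank(sprint) − rank(jump): -1, 3, -1, 2, -3; Σd² = 24
ρ = 1 − 6Σd² / [n(n²−1)] = 1 − 6×24 / (5×24) = 1 − 144/120 ≈ -0.2000

-0.2000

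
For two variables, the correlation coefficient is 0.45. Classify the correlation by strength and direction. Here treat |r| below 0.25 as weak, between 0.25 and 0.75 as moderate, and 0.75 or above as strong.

moderate positive

r = 0.45 > 0 so the relationship is positive.
|r| = 0.45, which falls in the moderate range.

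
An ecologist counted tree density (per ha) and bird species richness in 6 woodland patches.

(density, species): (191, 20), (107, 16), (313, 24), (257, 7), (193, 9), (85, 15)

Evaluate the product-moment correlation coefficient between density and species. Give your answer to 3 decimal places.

n = 6, Σx = 1146, Σy = 91, Σx² = 256422, Σy² = 1587, Σxy = 17855
nΣxy − ΣxΣy = 107130 − 104286 = 2844
nΣx² − (Σx)² = 1538532 − 1313316 = 225216; nΣy² − (Σy)² = 9522 − 8281 = 1241
r = 2844 / √(225216 × 1241) = 2844 / 16718.0458 ≈ 0.170

0.170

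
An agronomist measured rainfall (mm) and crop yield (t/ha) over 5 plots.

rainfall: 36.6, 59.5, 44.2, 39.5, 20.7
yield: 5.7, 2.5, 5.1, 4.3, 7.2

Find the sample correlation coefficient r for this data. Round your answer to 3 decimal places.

-0.955

n = 5, Σx = 200.5, Σy = 24.8, Σx² = 8822.19, Σy² = 135.08, Σxy = 901.68
nΣxy − ΣxΣy = 4508.4 − 4972.4 = -464
nΣx² − (Σx)² = 44110.95 − 40200.25 = 3910.7; nΣy² − (Σy)² = 675.4 − 615.04 = 60.36
r = -464 / √(3910.7 × 60.36) = -464 / 485.8496 ≈ -0.955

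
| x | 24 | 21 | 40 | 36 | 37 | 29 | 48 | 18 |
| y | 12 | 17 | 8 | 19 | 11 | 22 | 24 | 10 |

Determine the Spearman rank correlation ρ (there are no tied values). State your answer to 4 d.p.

0.2143

Rank x: 3, 2, 7, 5, 6, 4, 8, 1
Rank y: 4, 5, 1, 6, 3, 7, 8, 2
d = rank(x) − rank(y): -1, -3, 6, -1, 3, -3, 0, -1; Σd² = 66
ρ = 1 − 6Σd² / [n(n²−1)] = 1 − 6×66 / (8×63) = 1 − 396/504 ≈ 0.2143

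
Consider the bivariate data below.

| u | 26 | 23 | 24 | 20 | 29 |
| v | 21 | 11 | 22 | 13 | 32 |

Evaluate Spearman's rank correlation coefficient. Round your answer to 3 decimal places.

0.800

Rank u: 4, 2, 3, 1, 5
Rank v: 3, 1, 4, 2, 5
d = rank(u) − rank(v): 1, 1, -1, -1, 0; Σd² = 4
ρ = 1 − 6Σd² / [n(n²−1)] = 1 − 6×4 / (5×24) = 1 − 24/120 ≈ 0.800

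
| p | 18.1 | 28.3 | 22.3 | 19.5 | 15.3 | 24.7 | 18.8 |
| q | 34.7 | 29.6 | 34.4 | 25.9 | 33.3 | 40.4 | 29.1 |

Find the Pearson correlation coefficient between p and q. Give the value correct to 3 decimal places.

n = 7, Σp = 147, Σq = 227.4, Σp² = 3203.66, Σq² = 7522.28, Σpq = 4792.37
nΣpq − ΣpΣq = 33546.59 − 33427.8 = 118.79
nΣp² − (Σp)² = 22425.62 − 21609 = 816.62; nΣq² − (Σq)² = 52655.96 − 51710.76 = 945.2
r = 118.79 / √(816.62 × 945.2) = 118.79 / 878.5609 ≈ 0.135

0.135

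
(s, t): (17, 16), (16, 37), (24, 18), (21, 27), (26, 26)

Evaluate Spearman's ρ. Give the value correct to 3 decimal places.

-0.300

Rank s: 2, 1, 4, 3, 5
Rank t: 1, 5, 2, 4, 3
d = rank(s) − rank(t): 1, -4, 2, -1, 2; Σd² = 26
ρ = 1 − 6Σd² / [n(n²−1)] = 1 − 6×26 / (5×24) = 1 − 156/120 ≈ -0.300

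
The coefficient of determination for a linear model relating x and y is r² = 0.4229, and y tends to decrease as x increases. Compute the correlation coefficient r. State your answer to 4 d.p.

-0.6503

|r| = √0.4229 = 0.6503
The association is negative, so r = −0.6503.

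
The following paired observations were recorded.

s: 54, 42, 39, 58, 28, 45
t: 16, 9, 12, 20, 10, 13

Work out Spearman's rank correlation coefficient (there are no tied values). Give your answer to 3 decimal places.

Rank s: 5, 3, 2, 6, 1, 4
Rank t: 5, 1, 3, 6, 2, 4
d = rank(s) − rank(t): 0, 2, -1, 0, -1, 0; Σd² = 6
ρ = 1 − 6Σd² / [n(n²−1)] = 1 − 6×6 / (6×35) = 1 − 36/210 ≈ 0.829

0.829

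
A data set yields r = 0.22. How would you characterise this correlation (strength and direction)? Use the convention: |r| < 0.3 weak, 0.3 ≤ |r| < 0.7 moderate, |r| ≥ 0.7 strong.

r = 0.22 > 0 so the relationship is positive.
|r| = 0.22, which falls in the weak range.

weak positive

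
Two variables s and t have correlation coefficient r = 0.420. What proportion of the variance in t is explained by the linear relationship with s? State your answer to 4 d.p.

0.1764

r² = (0.420)² = 0.1764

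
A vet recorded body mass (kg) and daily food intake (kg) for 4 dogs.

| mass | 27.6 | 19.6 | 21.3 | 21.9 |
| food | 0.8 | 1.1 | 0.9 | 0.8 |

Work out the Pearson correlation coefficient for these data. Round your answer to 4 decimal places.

-0.6991

n = 4, Σx = 90.4, Σy = 3.6, Σx² = 2079.22, Σy² = 3.3, Σxy = 80.33
nΣxy − ΣxΣy = 321.32 − 325.44 = -4.12
nΣx² − (Σx)² = 8316.88 − 8172.16 = 144.72; nΣy² − (Σy)² = 13.2 − 12.96 = 0.24
r = -4.12 / √(144.72 × 0.24) = -4.12 / 5.8935 ≈ -0.6991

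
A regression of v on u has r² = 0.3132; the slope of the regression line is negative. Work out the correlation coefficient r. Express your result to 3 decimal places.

-0.560

|r| = √0.3132 = 0.560
The association is negative, so r = −0.560.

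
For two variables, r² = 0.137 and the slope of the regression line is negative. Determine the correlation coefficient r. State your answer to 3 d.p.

-0.370

|r| = √0.137 = 0.370
The association is negative, so r = −0.370.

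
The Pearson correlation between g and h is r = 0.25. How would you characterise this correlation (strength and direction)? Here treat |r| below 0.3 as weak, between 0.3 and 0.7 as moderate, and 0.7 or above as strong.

weak positive

r = 0.25 > 0 so the relationship is positive.
|r| = 0.25, which falls in the weak range.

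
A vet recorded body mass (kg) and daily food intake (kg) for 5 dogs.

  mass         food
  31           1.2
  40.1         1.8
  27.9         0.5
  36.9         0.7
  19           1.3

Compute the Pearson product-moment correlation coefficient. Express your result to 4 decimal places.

n = 5, Σx = 154.9, Σy = 5.5, Σx² = 5070.03, Σy² = 7.11, Σxy = 173.86
nΣxy − ΣxΣy = 869.3 − 851.95 = 17.35
nΣx² − (Σx)² = 25350.15 − 23994.01 = 1356.14; nΣy² − (Σy)² = 35.55 − 30.25 = 5.3
r = 17.35 / √(1356.14 × 5.3) = 17.35 / 84.7794 ≈ 0.2046

0.2046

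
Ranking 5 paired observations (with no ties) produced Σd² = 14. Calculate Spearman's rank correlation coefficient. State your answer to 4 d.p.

0.3000

ρ = 1 − 6Σd² / [n(n²−1)] = 1 − 6×14 / (5×24)
  = 1 − 84/120 = 1 − 0.70000 ≈ 0.3000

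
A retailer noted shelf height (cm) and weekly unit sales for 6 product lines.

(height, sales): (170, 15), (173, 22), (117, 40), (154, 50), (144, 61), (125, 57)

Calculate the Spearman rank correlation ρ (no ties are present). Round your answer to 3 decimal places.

Rank height: 5, 6, 1, 4, 3, 2
Rank sales: 1, 2, 3, 4, 6, 5
d = rank(height) − rank(sales): 4, 4, -2, 0, -3, -3; Σd² = 54
ρ = 1 − 6Σd² / [n(n²−1)] = 1 − 6×54 / (6×35) = 1 − 324/210 ≈ -0.543

-0.543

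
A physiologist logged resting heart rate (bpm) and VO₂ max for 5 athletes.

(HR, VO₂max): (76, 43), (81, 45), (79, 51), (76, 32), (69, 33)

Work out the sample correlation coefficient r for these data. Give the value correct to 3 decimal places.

0.717

n = 5, Σx = 381, Σy = 204, Σx² = 29115, Σy² = 8588, Σxy = 15651
nΣxy − ΣxΣy = 78255 − 77724 = 531
nΣx² − (Σx)² = 145575 − 145161 = 414; nΣy² − (Σy)² = 42940 − 41616 = 1324
r = 531 / √(414 × 1324) = 531 / 740.3621 ≈ 0.717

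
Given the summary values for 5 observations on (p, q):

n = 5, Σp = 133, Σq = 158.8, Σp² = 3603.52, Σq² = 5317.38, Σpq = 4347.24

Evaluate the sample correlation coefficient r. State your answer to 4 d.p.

0.9180

r = (nΣpq − ΣpΣq) / √[(nΣp² − (Σp)²)(nΣq² − (Σq)²)]
Numerator: 5×4347.24 − 133×158.8 = 615.8
Denominator: √[(18017.6 − 17689)(26586.9 − 25217.44)] = √[328.6 × 1369.46] = 670.8238
r = 615.8 / 670.8238 ≈ 0.9180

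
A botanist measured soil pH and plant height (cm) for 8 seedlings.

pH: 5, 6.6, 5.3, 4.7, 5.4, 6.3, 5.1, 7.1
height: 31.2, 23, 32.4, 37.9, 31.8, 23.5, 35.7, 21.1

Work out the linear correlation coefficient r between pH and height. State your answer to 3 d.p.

n = 8, Σx = 45.5, Σy = 236.6, Σx² = 264.01, Σy² = 7271.8, Σxy = 1309.3
nΣxy − ΣxΣy = 10474.4 − 10765.3 = -290.9
nΣx² − (Σx)² = 2112.08 − 2070.25 = 41.83; nΣy² − (Σy)² = 58174.4 − 55979.56 = 2194.84
r = -290.9 / √(41.83 × 2194.84) = -290.9 / 303.0019 ≈ -0.960

-0.960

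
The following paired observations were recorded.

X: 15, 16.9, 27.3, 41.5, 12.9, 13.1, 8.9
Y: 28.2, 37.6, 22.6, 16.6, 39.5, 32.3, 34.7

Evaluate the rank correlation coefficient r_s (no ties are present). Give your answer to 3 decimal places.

-0.714

Rank X: 4, 5, 6, 7, 2, 3, 1
Rank Y: 3, 6, 2, 1, 7, 4, 5
d = rank(X) − rank(Y): 1, -1, 4, 6, -5, -1, -4; Σd² = 96
ρ = 1 − 6Σd² / [n(n²−1)] = 1 − 6×96 / (7×48) = 1 − 576/336 ≈ -0.714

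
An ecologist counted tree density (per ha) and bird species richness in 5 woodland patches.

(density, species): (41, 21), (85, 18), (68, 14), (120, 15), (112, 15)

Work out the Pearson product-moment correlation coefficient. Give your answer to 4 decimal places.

n = 5, Σx = 426, Σy = 83, Σx² = 40474, Σy² = 1411, Σxy = 6823
nΣxy − ΣxΣy = 34115 − 35358 = -1243
nΣx² − (Σx)² = 202370 − 181476 = 20894; nΣy² − (Σy)² = 7055 − 6889 = 166
r = -1243 / √(20894 × 166) = -1243 / 1862.3652 ≈ -0.6674

-0.6674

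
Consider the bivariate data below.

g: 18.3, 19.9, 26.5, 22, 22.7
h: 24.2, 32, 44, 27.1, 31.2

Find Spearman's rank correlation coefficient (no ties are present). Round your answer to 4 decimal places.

Rank g: 1, 2, 5, 3, 4
Rank h: 1, 4, 5, 2, 3
d = rank(g) − rank(h): 0, -2, 0, 1, 1; Σd² = 6
ρ = 1 − 6Σd² / [n(n²−1)] = 1 − 6×6 / (5×24) = 1 − 36/120 ≈ 0.7000

0.7000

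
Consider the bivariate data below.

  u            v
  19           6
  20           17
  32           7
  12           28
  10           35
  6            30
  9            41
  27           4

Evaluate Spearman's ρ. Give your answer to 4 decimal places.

-0.8095

Rank u: 5, 6, 8, 4, 3, 1, 2, 7
Rank v: 2, 4, 3, 5, 7, 6, 8, 1
d = rank(u) − rank(v): 3, 2, 5, -1, -4, -5, -6, 6; Σd² = 152
ρ = 1 − 6Σd² / [n(n²−1)] = 1 − 6×152 / (8×63) = 1 − 912/504 ≈ -0.8095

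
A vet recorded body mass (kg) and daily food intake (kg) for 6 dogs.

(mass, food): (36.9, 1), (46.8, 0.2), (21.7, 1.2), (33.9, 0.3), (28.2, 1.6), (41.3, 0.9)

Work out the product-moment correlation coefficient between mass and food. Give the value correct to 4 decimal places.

-0.6710

n = 6, Σx = 208.8, Σy = 5.2, Σx² = 7672.88, Σy² = 5.94, Σxy = 164.76
nΣxy − ΣxΣy = 988.56 − 1085.76 = -97.2
nΣx² − (Σx)² = 46037.28 − 43597.44 = 2439.84; nΣy² − (Σy)² = 35.64 − 27.04 = 8.6
r = -97.2 / √(2439.84 × 8.6) = -97.2 / 144.8538 ≈ -0.6710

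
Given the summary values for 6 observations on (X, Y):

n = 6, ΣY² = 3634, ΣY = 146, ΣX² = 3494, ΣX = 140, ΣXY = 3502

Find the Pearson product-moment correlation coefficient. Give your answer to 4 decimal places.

r = (nΣXY − ΣXΣY) / √[(nΣX² − (ΣX)²)(nΣY² − (ΣY)²)]
Numerator: 6×3502 − 140×146 = 572
Denominator: √[(20964 − 19600)(21804 − 21316)] = √[1364 × 488] = 815.8627
r = 572 / 815.8627 ≈ 0.7011

0.7011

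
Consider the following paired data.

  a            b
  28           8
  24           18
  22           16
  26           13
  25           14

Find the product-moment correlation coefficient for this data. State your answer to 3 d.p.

-0.860

n = 5, Σa = 125, Σb = 69, Σa² = 3145, Σb² = 1009, Σab = 1696
nΣab − ΣaΣb = 8480 − 8625 = -145
nΣa² − (Σa)² = 15725 − 15625 = 100; nΣb² − (Σb)² = 5045 − 4761 = 284
r = -145 / √(100 × 284) = -145 / 168.5230 ≈ -0.860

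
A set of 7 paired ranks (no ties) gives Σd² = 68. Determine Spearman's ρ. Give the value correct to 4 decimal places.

-0.2143

ρ = 1 − 6Σd² / [n(n²−1)] = 1 − 6×68 / (7×48)
  = 1 − 408/336 = 1 − 1.21429 ≈ -0.2143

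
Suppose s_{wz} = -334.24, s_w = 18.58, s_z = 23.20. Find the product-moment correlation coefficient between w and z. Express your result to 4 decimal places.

r = Cov(w,z) / (s_w · s_z) = -334.24 / (18.58 × 23.20)
  = -334.24 / 431.0560 ≈ -0.7754

-0.7754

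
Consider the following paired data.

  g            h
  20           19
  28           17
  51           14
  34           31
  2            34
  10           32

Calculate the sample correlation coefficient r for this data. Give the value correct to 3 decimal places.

n = 6, Σg = 145, Σh = 147, Σg² = 5045, Σh² = 3987, Σgh = 3012
nΣgh − ΣgΣh = 18072 − 21315 = -3243
nΣg² − (Σg)² = 30270 − 21025 = 9245; nΣh² − (Σh)² = 23922 − 21609 = 2313
r = -3243 / √(9245 × 2313) = -3243 / 4624.2497 ≈ -0.701

-0.701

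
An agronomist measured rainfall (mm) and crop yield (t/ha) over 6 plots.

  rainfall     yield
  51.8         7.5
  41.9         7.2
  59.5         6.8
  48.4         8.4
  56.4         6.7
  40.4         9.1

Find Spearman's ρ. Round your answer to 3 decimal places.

-0.771

Rank rainfall: 4, 2, 6, 3, 5, 1
Rank yield: 4, 3, 2, 5, 1, 6
d = rank(rainfall) − rank(yield): 0, -1, 4, -2, 4, -5; Σd² = 62
ρ = 1 − 6Σd² / [n(n²−1)] = 1 − 6×62 / (6×35) = 1 − 372/210 ≈ -0.771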